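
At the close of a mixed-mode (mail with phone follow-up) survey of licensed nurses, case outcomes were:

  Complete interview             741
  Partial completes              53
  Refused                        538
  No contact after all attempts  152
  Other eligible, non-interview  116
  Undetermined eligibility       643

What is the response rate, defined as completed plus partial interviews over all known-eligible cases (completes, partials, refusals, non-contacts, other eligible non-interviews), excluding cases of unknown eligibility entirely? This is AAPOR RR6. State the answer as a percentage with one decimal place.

49.6%

Numerator = 741 + 53 = 794
Base = 741 + 53 + 538 + 152 + 116 = 1600
RR6 = 794 / 1600 = 0.4963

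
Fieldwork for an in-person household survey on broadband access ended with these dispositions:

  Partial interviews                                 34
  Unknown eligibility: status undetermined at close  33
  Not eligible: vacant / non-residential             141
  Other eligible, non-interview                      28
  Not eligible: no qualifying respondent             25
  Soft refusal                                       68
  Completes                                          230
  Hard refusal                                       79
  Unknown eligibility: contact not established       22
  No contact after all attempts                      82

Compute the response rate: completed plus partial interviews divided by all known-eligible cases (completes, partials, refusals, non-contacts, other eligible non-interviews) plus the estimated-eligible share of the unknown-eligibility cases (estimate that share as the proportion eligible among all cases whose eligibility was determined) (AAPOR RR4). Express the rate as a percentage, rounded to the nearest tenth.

46.9%

Refused = 79 + 68 = 147
Unknown eligibility = 22 + 33 = 55
Not eligible = 25 + 141 = 166
Top → 230 + 34 = 264
Eligible (known) → 230 + 34 + 147 + 82 + 28 = 521
e = 521 / (521 + 166) = 521 / 687 = 0.7584
e × U → 0.7584 × 55 = 41.71
Denominator → 521 + 41.71 = 562.71
RR4 = 264 / 562.71 = 0.4692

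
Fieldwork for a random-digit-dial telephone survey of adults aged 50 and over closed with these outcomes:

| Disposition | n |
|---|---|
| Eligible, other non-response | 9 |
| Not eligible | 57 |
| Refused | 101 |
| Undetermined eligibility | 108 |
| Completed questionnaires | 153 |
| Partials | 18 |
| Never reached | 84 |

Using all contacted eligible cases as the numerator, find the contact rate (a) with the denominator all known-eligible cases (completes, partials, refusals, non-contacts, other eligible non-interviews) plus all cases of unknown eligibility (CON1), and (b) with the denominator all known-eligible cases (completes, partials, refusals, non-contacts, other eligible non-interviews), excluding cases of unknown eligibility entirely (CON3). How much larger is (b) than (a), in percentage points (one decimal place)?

17.6

Numerator: 153 + 18 + 101 + 9 = 281
Base: 153 + 18 + 101 + 84 + 9 + 108 = 473
CON1 = 281 / 473 = 0.5941
Base: 153 + 18 + 101 + 84 + 9 = 365
CON3 = 281 / 365 = 0.7699
Difference = 76.99 − 59.41 = 17.58 percentage points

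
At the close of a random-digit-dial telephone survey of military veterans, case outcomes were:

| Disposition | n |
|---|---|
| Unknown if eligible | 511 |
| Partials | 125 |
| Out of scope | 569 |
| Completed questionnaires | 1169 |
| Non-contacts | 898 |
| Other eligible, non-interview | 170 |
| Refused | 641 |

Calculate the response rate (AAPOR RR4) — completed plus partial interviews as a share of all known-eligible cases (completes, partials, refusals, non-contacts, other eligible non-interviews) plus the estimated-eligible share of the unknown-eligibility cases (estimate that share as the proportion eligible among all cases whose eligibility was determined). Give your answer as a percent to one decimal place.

37.7%

Numerator = 1169 + 125 = 1294
Eligible (known) = 1169 + 125 + 641 + 898 + 170 = 3003
e = 3003 / (3003 + 569) = 3003 / 3572 = 0.8407
Eligible share of unknowns = 0.8407 × 511 = 429.60
Denom = 3003 + 429.60 = 3432.60
RR4 = 1294 / 3432.60 = 0.3770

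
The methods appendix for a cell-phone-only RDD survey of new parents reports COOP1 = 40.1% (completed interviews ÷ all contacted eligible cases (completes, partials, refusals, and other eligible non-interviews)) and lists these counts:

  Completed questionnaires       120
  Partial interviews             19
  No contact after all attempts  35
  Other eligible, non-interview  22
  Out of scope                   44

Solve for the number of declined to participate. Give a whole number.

COOP1 = 120 / D = 0.401
D = 120 / 0.401 = 299.3
Remaining denominator categories sum to 161
declined to participate = 299.3 − 161 ≈ 138

138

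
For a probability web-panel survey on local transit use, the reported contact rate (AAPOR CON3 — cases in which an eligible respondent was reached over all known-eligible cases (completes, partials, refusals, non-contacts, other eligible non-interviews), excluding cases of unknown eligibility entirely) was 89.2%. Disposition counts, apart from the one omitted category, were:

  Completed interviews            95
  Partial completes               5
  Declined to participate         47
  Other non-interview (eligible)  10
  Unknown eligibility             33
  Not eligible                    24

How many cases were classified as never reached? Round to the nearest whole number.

19

Numerator: 95 + 5 + 47 + 10 = 157
CON3 = 157 / D = 0.892
D = 157 / 0.892 = 176.0
Rest of base = 157
never reached = 176.0 − 157 ≈ 19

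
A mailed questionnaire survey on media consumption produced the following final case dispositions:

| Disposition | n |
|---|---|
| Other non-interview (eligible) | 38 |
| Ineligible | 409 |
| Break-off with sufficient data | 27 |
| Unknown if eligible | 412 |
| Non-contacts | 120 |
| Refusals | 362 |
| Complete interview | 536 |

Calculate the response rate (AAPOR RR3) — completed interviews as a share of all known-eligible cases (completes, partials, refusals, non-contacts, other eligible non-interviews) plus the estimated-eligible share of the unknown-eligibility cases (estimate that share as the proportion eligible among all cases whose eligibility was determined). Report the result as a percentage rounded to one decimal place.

Numerator → 536
Known eligible → 536 + 27 + 362 + 120 + 38 = 1083
e = 1083 / (1083 + 409) = 1083 / 1492 = 0.7259
Estimated eligible among unknowns → 0.7259 × 412 = 299.07
Denominator → 1083 + 299.07 = 1382.07
RR3 = 536 / 1382.07 = 0.3878

38.8%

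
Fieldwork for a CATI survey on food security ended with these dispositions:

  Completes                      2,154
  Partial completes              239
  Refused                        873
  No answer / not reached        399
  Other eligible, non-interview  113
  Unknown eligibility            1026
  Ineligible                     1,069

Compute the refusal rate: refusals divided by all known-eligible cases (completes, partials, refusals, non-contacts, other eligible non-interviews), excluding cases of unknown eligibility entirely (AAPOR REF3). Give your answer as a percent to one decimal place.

Top = 873
Denominator = 2154 + 239 + 873 + 399 + 113 = 3778
REF3 = 873 / 3778 = 0.2311

23.1%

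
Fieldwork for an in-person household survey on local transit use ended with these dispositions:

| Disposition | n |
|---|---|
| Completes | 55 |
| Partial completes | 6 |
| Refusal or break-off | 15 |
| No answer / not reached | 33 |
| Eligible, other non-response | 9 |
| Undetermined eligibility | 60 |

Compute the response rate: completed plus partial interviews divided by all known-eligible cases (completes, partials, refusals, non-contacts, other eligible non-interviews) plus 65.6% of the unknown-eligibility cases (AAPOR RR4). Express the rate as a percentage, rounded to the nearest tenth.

Top: 55 + 6 = 61
Known eligible: 55 + 6 + 15 + 33 + 9 = 118
Eligible share of unknowns: 0.6560 × 60 = 39.36
Denom: 118 + 39.36 = 157.36
RR4 = 61 / 157.36 = 0.3876

38.8%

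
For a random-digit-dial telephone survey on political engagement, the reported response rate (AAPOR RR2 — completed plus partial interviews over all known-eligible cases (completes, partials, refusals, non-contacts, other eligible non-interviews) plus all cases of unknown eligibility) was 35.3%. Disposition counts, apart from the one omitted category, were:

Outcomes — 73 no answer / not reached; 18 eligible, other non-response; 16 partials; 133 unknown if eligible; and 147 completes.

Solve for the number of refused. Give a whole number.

Numerator = 147 + 16 = 163
RR2 = 163 / D = 0.353
D = 163 / 0.353 = 461.8
Remaining denominator categories sum to 387
refused = 461.8 − 387 ≈ 75

75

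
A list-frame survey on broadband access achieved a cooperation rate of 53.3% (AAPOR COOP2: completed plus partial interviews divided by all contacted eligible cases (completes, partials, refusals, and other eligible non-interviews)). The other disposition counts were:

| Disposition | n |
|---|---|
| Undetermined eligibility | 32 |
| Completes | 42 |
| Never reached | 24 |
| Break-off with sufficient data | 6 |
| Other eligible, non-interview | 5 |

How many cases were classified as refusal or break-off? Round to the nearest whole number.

Num → 42 + 6 = 48
COOP2 = 48 / D = 0.533
D = 48 / 0.533 = 90.1
Other denominator terms total 53
refusal or break-off = 90.1 − 53 ≈ 37

37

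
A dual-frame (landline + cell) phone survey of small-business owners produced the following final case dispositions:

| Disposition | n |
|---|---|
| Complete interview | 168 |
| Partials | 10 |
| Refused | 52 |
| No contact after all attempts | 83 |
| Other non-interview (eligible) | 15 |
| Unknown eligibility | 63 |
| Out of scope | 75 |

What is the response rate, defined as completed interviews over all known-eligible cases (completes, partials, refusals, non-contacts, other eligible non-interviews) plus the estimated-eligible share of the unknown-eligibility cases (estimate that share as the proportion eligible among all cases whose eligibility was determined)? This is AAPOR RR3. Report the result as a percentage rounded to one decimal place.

44.3%

Top: 168
Eligible (known): 168 + 10 + 52 + 83 + 15 = 328
e = 328 / (328 + 75) = 328 / 403 = 0.8139
e × U: 0.8139 × 63 = 51.28
Denom: 328 + 51.28 = 379.28
RR3 = 168 / 379.28 = 0.4429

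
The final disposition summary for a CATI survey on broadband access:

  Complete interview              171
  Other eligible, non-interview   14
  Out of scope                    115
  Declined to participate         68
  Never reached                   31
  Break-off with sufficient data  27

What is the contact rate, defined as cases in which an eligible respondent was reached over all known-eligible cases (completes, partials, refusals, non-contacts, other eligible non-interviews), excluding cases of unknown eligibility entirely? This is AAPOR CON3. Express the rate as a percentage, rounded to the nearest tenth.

Numerator → 171 + 27 + 68 + 14 = 280
Denominator → 171 + 27 + 68 + 31 + 14 = 311
CON3 = 280 / 311 = 0.9003

90.0%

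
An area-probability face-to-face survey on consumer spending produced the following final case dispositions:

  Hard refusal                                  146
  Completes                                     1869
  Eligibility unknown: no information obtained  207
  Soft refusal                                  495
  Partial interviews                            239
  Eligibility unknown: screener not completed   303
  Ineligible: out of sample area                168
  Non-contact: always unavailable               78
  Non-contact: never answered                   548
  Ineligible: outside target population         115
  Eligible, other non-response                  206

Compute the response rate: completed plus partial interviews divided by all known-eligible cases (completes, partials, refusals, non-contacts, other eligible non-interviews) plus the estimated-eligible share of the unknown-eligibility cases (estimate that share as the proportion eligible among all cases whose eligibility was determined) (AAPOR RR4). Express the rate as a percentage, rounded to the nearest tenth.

52.0%

Refusals = 146 + 495 = 641
No answer / not reached = 548 + 78 = 626
Unknown if eligible = 303 + 207 = 510
Not eligible = 115 + 168 = 283
Num = 1869 + 239 = 2108
Known eligible = 1869 + 239 + 641 + 626 + 206 = 3581
e = 3581 / (3581 + 283) = 3581 / 3864 = 0.9268
Estimated eligible among unknowns = 0.9268 × 510 = 472.67
Denom = 3581 + 472.67 = 4053.67
RR4 = 2108 / 4053.67 = 0.5200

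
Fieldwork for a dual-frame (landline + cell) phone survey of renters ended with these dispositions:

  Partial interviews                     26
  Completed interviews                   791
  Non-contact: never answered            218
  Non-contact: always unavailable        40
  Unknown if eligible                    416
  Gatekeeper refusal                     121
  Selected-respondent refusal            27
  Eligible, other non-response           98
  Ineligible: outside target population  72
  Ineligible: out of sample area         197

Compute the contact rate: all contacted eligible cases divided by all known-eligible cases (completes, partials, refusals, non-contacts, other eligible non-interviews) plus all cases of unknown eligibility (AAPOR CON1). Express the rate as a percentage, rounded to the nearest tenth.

Refused = 121 + 27 = 148
Never reached = 218 + 40 = 258
Not eligible = 72 + 197 = 269
Numerator: 791 + 26 + 148 + 98 = 1063
Base: 791 + 26 + 148 + 258 + 98 + 416 = 1737
CON1 = 1063 / 1737 = 0.6120

61.2%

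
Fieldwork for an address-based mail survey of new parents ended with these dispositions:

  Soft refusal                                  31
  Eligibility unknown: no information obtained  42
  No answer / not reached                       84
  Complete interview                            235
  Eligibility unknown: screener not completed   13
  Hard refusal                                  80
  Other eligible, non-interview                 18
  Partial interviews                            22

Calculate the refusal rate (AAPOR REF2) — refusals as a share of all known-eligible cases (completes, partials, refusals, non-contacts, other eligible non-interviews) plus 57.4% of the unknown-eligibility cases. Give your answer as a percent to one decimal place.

Refusals = 80 + 31 = 111
Unknown eligibility = 13 + 42 = 55
Numerator = 111
Determined eligible = 235 + 22 + 111 + 84 + 18 = 470
e × U = 0.5740 × 55 = 31.57
Denom = 470 + 31.57 = 501.57
REF2 = 111 / 501.57 = 0.2213

22.1%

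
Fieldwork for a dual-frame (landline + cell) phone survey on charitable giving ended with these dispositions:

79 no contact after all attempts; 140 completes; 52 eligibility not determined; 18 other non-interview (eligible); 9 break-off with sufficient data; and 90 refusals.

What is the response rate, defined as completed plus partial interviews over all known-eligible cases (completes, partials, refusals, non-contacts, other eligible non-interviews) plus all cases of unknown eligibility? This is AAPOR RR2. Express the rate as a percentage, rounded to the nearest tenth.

Num = 140 + 9 = 149
Denom = 140 + 9 + 90 + 79 + 18 + 52 = 388
RR2 = 149 / 388 = 0.3840

38.4%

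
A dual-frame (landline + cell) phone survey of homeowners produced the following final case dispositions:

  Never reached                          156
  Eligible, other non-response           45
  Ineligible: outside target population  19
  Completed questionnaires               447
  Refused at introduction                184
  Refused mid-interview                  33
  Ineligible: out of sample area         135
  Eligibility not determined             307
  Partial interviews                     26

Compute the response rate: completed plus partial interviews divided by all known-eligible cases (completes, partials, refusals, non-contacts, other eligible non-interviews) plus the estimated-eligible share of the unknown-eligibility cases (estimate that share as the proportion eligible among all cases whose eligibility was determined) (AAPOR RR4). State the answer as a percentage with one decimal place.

41.0%

Refusals = 184 + 33 = 217
Screened out, ineligible = 19 + 135 = 154
Top = 447 + 26 = 473
Known eligible = 447 + 26 + 217 + 156 + 45 = 891
e = 891 / (891 + 154) = 891 / 1045 = 0.8526
Estimated eligible among unknowns = 0.8526 × 307 = 261.75
Denominator = 891 + 261.75 = 1152.75
RR4 = 473 / 1152.75 = 0.4103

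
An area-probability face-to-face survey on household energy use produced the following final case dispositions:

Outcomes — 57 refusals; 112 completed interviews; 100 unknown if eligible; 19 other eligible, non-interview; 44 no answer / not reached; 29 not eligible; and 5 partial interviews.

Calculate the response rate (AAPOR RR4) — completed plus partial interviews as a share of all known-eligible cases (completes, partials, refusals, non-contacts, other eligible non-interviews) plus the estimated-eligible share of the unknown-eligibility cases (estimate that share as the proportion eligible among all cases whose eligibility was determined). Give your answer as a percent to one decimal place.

Top: 112 + 5 = 117
Determined eligible: 112 + 5 + 57 + 44 + 19 = 237
e = 237 / (237 + 29) = 237 / 266 = 0.8910
e × U: 0.8910 × 100 = 89.10
Denominator: 237 + 89.10 = 326.10
RR4 = 117 / 326.10 = 0.3588

35.9%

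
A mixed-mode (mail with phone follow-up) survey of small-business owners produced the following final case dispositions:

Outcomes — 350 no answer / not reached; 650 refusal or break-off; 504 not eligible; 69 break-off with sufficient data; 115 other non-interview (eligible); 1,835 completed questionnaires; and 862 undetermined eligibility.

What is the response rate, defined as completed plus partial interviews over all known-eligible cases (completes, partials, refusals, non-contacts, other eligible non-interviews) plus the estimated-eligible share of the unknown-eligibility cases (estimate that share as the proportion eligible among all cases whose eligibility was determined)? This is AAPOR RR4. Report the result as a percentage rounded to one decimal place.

Numerator: 1835 + 69 = 1904
Known eligible: 1835 + 69 + 650 + 350 + 115 = 3019
e = 3019 / (3019 + 504) = 3019 / 3523 = 0.8569
Estimated eligible among unknowns: 0.8569 × 862 = 738.65
Denominator: 3019 + 738.65 = 3757.65
RR4 = 1904 / 3757.65 = 0.5067

50.7%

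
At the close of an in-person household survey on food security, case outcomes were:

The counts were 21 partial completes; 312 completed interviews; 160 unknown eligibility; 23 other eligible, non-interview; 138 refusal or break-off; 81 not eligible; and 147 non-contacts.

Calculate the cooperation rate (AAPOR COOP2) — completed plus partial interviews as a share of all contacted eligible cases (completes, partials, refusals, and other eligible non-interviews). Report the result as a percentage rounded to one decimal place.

Top → 312 + 21 = 333
Denominator → 312 + 21 + 138 + 23 = 494
COOP2 = 333 / 494 = 0.6741

67.4%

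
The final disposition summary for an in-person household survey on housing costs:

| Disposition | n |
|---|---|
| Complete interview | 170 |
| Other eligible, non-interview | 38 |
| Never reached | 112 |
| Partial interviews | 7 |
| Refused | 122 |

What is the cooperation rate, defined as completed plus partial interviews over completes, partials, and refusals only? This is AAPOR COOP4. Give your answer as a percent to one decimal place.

59.2%

Num = 170 + 7 = 177
Denom = 170 + 7 + 122 = 299
COOP4 = 177 / 299 = 0.5920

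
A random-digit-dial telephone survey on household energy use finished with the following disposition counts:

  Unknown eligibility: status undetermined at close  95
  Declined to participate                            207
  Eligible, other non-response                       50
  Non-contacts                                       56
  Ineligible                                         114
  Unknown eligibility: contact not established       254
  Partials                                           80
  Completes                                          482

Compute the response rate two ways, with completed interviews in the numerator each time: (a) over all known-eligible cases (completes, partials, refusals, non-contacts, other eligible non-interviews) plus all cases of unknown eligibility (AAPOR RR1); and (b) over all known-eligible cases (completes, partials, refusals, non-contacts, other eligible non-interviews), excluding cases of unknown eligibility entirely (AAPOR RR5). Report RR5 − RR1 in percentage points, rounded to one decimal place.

Unknown eligibility = 254 + 95 = 349
Top → 482
Base → 482 + 80 + 207 + 56 + 50 + 349 = 1224
RR1 = 482 / 1224 = 0.3938
Base → 482 + 80 + 207 + 56 + 50 = 875
RR5 = 482 / 875 = 0.5509
Difference = 55.09 − 39.38 = 15.71 percentage points

15.7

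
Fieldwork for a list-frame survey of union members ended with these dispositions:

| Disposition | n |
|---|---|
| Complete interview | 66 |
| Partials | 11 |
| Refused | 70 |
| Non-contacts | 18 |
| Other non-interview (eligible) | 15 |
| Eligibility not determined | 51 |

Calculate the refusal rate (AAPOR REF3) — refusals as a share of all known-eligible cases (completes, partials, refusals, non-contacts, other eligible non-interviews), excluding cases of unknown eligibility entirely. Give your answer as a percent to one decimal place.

Top = 70
Base = 66 + 11 + 70 + 18 + 15 = 180
REF3 = 70 / 180 = 0.3889

38.9%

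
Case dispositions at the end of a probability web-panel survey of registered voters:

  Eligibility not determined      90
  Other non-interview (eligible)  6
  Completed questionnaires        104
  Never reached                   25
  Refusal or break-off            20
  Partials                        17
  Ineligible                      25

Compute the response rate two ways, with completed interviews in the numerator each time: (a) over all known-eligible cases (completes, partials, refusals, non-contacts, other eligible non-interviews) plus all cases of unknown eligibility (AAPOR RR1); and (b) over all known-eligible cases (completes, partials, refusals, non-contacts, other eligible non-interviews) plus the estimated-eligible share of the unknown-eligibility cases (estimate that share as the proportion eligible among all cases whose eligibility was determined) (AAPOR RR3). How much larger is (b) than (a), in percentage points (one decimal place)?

1.8

Num → 104
Denominator → 104 + 17 + 20 + 25 + 6 + 90 = 262
RR1 = 104 / 262 = 0.3969
Known eligible → 104 + 17 + 20 + 25 + 6 = 172
e = 172 / (172 + 25) = 172 / 197 = 0.8731
e × U → 0.8731 × 90 = 78.58
Denominator → 172 + 78.58 = 250.58
RR3 = 104 / 250.58 = 0.4150
Difference = 41.50 − 39.69 = 1.81 percentage points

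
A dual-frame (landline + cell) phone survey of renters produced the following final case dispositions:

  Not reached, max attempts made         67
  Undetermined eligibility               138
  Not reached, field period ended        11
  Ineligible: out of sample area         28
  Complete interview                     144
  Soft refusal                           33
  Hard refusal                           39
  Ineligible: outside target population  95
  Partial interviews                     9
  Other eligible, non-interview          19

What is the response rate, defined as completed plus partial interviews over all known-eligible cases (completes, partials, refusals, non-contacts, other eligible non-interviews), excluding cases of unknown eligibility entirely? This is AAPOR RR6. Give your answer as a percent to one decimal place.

47.5%

Refusals = 39 + 33 = 72
No answer / not reached = 11 + 67 = 78
Not eligible = 95 + 28 = 123
Top = 144 + 9 = 153
Base = 144 + 9 + 72 + 78 + 19 = 322
RR6 = 153 / 322 = 0.4752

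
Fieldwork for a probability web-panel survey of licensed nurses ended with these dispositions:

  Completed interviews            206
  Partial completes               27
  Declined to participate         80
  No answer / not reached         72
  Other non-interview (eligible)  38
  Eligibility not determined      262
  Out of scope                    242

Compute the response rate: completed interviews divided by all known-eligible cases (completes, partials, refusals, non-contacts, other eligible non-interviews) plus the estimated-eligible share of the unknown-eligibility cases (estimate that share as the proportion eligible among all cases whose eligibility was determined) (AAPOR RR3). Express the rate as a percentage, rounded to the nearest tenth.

Num: 206
Known eligible: 206 + 27 + 80 + 72 + 38 = 423
e = 423 / (423 + 242) = 423 / 665 = 0.6361
Eligible share of unknowns: 0.6361 × 262 = 166.66
Denom: 423 + 166.66 = 589.66
RR3 = 206 / 589.66 = 0.3494

34.9%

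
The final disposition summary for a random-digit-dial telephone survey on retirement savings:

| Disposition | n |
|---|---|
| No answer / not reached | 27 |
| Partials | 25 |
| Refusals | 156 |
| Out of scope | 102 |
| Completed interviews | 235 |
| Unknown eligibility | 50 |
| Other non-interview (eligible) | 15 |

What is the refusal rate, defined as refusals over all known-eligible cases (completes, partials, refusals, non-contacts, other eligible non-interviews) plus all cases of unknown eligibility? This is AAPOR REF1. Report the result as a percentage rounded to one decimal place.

30.7%

Top = 156
Denom = 235 + 25 + 156 + 27 + 15 + 50 = 508
REF1 = 156 / 508 = 0.3071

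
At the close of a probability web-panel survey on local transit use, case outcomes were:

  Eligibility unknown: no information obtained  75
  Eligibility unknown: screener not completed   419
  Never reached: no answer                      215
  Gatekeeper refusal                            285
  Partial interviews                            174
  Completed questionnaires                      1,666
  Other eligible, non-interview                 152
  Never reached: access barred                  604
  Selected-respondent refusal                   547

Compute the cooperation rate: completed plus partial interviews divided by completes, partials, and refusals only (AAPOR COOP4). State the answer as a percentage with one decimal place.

68.9%

Refusal or break-off = 285 + 547 = 832
Never reached = 215 + 604 = 819
Undetermined eligibility = 419 + 75 = 494
Numerator → 1666 + 174 = 1840
Base → 1666 + 174 + 832 = 2672
COOP4 = 1840 / 2672 = 0.6886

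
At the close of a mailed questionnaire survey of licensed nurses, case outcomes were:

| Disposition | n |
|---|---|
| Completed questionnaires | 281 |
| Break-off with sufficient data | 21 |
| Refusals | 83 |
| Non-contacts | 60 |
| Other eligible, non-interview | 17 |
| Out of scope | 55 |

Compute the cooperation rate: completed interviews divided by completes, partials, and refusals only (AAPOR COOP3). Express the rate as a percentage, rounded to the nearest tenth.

73.0%

Numerator = 281
Denom = 281 + 21 + 83 = 385
COOP3 = 281 / 385 = 0.7299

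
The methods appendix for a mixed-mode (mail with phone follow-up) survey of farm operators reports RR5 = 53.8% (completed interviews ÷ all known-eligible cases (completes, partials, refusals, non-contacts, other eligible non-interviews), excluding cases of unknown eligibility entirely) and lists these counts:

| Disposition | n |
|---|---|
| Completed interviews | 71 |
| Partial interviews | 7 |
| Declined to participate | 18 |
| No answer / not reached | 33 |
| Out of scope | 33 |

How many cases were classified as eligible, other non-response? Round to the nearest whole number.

3

RR5 = 71 / D = 0.538
D = 71 / 0.538 = 132.0
Remaining denominator categories sum to 129
eligible, other non-response = 132.0 − 129 ≈ 3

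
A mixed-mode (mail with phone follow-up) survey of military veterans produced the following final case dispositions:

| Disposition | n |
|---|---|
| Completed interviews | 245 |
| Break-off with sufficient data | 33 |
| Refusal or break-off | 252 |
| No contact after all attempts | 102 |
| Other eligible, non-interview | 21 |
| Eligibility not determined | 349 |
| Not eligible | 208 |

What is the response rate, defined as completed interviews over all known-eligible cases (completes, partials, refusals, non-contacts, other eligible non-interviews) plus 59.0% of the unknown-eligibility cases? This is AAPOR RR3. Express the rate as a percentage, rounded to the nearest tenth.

Top: 245
Known eligible: 245 + 33 + 252 + 102 + 21 = 653
Estimated eligible among unknowns: 0.5900 × 349 = 205.91
Base: 653 + 205.91 = 858.91
RR3 = 245 / 858.91 = 0.2852

28.5%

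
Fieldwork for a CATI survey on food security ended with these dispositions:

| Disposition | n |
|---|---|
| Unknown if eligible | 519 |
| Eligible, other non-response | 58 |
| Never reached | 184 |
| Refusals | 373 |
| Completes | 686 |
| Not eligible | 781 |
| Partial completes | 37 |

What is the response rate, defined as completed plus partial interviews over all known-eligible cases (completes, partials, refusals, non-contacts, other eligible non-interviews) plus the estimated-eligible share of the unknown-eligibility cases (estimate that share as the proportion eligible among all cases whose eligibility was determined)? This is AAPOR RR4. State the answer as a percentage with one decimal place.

43.4%

Numerator → 686 + 37 = 723
Known eligible → 686 + 37 + 373 + 184 + 58 = 1338
e = 1338 / (1338 + 781) = 1338 / 2119 = 0.6314
Estimated eligible among unknowns → 0.6314 × 519 = 327.70
Base → 1338 + 327.70 = 1665.70
RR4 = 723 / 1665.70 = 0.4341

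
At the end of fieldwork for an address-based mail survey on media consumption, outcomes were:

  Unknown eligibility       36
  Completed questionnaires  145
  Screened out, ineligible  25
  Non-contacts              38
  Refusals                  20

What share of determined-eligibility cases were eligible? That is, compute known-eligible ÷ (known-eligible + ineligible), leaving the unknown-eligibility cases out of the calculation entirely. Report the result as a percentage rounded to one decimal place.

89.0%

Eligible (known): 145 + 20 + 38 = 203
e = 203 / (203 + 25) = 203 / 228 = 0.8904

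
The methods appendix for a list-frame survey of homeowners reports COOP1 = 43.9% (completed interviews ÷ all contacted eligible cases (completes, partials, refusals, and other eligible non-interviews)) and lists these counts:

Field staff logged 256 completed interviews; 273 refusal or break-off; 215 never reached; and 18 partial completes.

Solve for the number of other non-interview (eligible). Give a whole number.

36

COOP1 = 256 / D = 0.439
D = 256 / 0.439 = 583.1
Rest of base = 547
other non-interview (eligible) = 583.1 − 547 ≈ 36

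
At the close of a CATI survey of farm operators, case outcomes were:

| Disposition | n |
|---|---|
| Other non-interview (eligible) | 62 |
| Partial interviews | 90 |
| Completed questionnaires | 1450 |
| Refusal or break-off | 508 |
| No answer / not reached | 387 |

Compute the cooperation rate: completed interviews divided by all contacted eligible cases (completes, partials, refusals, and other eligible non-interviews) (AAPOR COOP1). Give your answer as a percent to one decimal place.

Num → 1450
Denom → 1450 + 90 + 508 + 62 = 2110
COOP1 = 1450 / 2110 = 0.6872

68.7%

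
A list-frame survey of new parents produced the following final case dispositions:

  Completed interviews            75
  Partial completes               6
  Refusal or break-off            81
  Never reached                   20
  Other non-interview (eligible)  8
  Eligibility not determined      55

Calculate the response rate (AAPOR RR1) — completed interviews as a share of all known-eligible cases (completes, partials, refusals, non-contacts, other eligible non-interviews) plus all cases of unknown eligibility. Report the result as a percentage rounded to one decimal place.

30.6%

Num = 75
Denominator = 75 + 6 + 81 + 20 + 8 + 55 = 245
RR1 = 75 / 245 = 0.3061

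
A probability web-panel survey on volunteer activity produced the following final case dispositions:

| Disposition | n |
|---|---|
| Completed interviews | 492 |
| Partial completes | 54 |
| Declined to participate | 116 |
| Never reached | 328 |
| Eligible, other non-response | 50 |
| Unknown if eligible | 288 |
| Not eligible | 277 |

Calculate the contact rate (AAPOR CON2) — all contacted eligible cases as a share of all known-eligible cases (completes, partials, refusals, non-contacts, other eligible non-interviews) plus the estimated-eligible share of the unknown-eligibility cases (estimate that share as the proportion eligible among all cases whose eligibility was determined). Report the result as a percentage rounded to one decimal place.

56.2%

Numerator: 492 + 54 + 116 + 50 = 712
Eligible (known): 492 + 54 + 116 + 328 + 50 = 1040
e = 1040 / (1040 + 277) = 1040 / 1317 = 0.7897
Eligible share of unknowns: 0.7897 × 288 = 227.43
Denom: 1040 + 227.43 = 1267.43
CON2 = 712 / 1267.43 = 0.5618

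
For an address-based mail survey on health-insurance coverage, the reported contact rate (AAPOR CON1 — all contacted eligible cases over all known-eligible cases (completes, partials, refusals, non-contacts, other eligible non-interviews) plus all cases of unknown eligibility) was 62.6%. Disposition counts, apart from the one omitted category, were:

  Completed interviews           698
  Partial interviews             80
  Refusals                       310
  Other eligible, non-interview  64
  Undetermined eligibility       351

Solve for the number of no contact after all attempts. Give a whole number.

337

Num = 698 + 80 + 310 + 64 = 1152
CON1 = 1152 / D = 0.626
D = 1152 / 0.626 = 1840.3
Remaining denominator categories sum to 1503
no contact after all attempts = 1840.3 − 1503 ≈ 337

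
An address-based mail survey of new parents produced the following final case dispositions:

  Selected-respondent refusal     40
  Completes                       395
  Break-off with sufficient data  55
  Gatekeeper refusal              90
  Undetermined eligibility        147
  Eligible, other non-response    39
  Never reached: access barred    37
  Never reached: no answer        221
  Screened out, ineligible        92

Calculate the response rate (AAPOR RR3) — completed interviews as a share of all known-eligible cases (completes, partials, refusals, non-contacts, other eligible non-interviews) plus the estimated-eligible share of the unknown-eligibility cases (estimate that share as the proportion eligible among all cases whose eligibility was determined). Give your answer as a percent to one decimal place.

39.1%

Refusal or break-off = 90 + 40 = 130
No contact after all attempts = 221 + 37 = 258
Top = 395
Known eligible = 395 + 55 + 130 + 258 + 39 = 877
e = 877 / (877 + 92) = 877 / 969 = 0.9051
Estimated eligible among unknowns = 0.9051 × 147 = 133.05
Denominator = 877 + 133.05 = 1010.05
RR3 = 395 / 1010.05 = 0.3911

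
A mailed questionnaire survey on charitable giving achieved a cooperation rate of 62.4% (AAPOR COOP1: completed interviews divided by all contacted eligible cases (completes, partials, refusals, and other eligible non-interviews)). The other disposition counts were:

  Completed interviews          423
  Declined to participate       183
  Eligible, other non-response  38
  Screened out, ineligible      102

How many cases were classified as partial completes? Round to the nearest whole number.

COOP1 = 423 / D = 0.624
D = 423 / 0.624 = 677.9
Remaining denominator categories sum to 644
partial completes = 677.9 − 644 ≈ 34

34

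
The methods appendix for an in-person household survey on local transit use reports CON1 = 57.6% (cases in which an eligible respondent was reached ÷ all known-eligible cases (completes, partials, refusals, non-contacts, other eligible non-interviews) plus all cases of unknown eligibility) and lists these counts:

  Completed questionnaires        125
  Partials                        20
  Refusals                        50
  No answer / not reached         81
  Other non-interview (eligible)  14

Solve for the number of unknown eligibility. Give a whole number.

Top: 125 + 20 + 50 + 14 = 209
CON1 = 209 / D = 0.576
D = 209 / 0.576 = 362.8
Other denominator terms total 290
unknown eligibility = 362.8 − 290 ≈ 73

73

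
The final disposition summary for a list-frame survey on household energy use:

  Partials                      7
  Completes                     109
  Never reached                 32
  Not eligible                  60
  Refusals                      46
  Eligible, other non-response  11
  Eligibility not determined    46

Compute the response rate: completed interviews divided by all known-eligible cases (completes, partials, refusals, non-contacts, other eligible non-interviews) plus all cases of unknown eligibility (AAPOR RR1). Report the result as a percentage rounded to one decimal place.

43.4%

Top: 109
Denom: 109 + 7 + 46 + 32 + 11 + 46 = 251
RR1 = 109 / 251 = 0.4343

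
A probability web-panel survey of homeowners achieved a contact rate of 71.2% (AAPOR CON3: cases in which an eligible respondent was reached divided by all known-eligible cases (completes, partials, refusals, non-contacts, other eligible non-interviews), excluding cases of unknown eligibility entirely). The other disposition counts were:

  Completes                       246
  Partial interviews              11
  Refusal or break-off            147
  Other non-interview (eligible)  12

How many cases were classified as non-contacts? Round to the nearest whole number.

Top → 246 + 11 + 147 + 12 = 416
CON3 = 416 / D = 0.712
D = 416 / 0.712 = 584.3
Remaining denominator categories sum to 416
non-contacts = 584.3 − 416 ≈ 168

168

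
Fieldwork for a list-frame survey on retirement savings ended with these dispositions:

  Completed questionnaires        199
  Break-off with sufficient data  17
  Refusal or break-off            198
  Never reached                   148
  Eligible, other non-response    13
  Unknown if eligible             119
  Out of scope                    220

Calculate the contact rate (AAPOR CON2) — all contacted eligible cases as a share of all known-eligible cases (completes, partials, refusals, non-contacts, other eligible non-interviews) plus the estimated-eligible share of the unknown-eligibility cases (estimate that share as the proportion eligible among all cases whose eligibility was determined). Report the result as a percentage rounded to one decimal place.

Top = 199 + 17 + 198 + 13 = 427
Known eligible = 199 + 17 + 198 + 148 + 13 = 575
e = 575 / (575 + 220) = 575 / 795 = 0.7233
Eligible share of unknowns = 0.7233 × 119 = 86.07
Denominator = 575 + 86.07 = 661.07
CON2 = 427 / 661.07 = 0.6459

64.6%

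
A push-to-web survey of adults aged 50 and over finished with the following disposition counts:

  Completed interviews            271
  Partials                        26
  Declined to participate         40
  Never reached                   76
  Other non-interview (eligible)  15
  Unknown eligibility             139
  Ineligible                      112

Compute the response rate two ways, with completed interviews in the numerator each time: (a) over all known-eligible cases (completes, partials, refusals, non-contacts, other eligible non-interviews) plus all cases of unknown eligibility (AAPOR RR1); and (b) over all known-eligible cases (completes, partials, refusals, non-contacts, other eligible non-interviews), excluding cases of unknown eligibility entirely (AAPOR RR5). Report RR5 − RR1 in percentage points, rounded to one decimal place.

Num = 271
Denom = 271 + 26 + 40 + 76 + 15 + 139 = 567
RR1 = 271 / 567 = 0.4780
Denom = 271 + 26 + 40 + 76 + 15 = 428
RR5 = 271 / 428 = 0.6332
Difference = 63.32 − 47.80 = 15.52 percentage points

15.5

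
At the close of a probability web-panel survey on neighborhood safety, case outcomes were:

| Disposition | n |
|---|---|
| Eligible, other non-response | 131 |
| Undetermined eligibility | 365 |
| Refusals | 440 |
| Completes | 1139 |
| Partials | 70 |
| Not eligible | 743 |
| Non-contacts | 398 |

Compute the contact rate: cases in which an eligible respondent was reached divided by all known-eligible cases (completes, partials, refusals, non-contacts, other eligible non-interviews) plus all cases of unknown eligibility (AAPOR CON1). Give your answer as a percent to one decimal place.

Top → 1139 + 70 + 440 + 131 = 1780
Denominator → 1139 + 70 + 440 + 398 + 131 + 365 = 2543
CON1 = 1780 / 2543 = 0.7000

70.0%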